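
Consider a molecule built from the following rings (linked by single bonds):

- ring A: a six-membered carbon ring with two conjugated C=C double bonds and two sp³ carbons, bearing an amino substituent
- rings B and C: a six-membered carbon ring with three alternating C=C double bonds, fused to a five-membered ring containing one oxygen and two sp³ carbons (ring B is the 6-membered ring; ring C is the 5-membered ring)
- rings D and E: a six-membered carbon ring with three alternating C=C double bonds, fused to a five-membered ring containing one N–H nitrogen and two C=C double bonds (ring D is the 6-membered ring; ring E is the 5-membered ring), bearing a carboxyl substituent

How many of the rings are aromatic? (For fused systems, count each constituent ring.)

Ring A has two sp³ carbons, so it is not fully conjugated — not aromatic (1,3-cyclohexadiene).
Ring B has a continuous p-orbital overlap around the ring; 3 ring double bonds give 6 π electrons. Since 6 = 4n+2 (n=1), ring B is aromatic (benzene ring).
Ring C has two sp³ carbons, so it is not fully conjugated — not aromatic (oxolane ring).
Rings D and E form a fused bicyclic system (with one N–H) with 9 sp² atoms and 10 π electrons from ring double bonds plus a heteroatom lone pair. 10 = 4(2)+2, so the system is aromatic and both rings count as aromatic (indole).
Aromatic: B, D, E. Total: 3.

3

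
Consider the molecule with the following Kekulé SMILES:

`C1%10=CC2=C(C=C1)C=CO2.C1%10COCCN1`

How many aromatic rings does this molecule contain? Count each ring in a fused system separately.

2

The SMILES encodes a six-membered carbon ring with three alternating C=C double bonds, fused to a five-membered ring containing one oxygen and two C=C double bonds; a six-membered saturated ring with an oxygen and an N–H nitrogen at positions 1 and 4.
The fused 6/5-membered bicyclic (with one oxygen) is a single π system with 9 sp² atoms and 10 π electrons from ring double bonds plus a heteroatom lone pair. 10 = 4(2)+2, so the system is aromatic and both rings count as aromatic (benzofuran).
The 6-membered ring with one oxygen and one N–H (1,4) has only sp³ atoms, so it is not fully conjugated — not aromatic (morpholine).
2 of the 3 rings are aromatic. Total: 2.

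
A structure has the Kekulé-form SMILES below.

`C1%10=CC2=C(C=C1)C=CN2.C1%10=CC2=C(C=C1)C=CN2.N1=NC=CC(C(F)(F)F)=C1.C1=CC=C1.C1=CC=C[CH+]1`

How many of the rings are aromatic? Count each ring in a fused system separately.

5

The SMILES encodes a six-membered carbon ring with three alternating C=C double bonds, fused to a five-membered ring containing one N–H nitrogen and two C=C double bonds; a six-membered carbon ring with three alternating C=C double bonds, fused to a five-membered ring containing one N–H nitrogen and two C=C double bonds; a six-membered ring with two adjacent nitrogens and three alternating double bonds; a four-membered carbon ring with two alternating C=C double bonds; a five-membered all-carbon ring bearing a positive charge on one carbon, with two C=C double bonds.
The fused 6/5-membered bicyclic (with one N–H) is a single π system with 9 sp² atoms and 10 π electrons from ring double bonds plus a heteroatom lone pair. 10 = 4(2)+2, so the system is aromatic and both rings count as aromatic (indole).
The fused 6/5-membered bicyclic (with one N–H) is a single π system with 9 sp² atoms and 10 π electrons from ring double bonds plus a heteroatom lone pair. 10 = 4(2)+2, so the system is aromatic and both rings count as aromatic (indole).
The 6-membered ring with two nitrogens (1,2) is planar and fully conjugated; 3 ring double bonds give 6 π electrons. That satisfies 4n+2 with n=1, so it is aromatic (pyridazine).
The 4-membered ring has only sp² ring atoms; a planar conformation would have a fully conjugated π system of 4 electrons. But 4 = 4(1), which is 4n not 4n+2, so it is not aromatic (cyclobutadiene) — cyclobutadiene is antiaromatic and distorts to a rectangle.
The 5-membered ring has only sp² ring atoms; a planar conformation would have a fully conjugated π system of 4 electrons. But 4 = 4(1), which is 4n not 4n+2, so it is not aromatic (cyclopentadienyl cation).
5 of the 7 rings are aromatic. Total: 5.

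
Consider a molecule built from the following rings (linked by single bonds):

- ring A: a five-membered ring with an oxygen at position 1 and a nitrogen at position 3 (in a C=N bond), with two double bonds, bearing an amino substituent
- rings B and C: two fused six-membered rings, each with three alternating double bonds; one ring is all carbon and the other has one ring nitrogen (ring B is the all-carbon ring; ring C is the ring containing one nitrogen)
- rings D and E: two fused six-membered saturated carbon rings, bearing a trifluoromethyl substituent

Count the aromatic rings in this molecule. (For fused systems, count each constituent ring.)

3

Ring A is planar and fully conjugated; 2 ring double bonds (4 π electrons) plus a heteroatom lone pair (2) give 6 π electrons. Since 6 = 4n+2 (n=1), ring A is aromatic (oxazole).
Rings B and C form a fused bicyclic system (with one nitrogen) with 10 sp² atoms and 10 π electrons from ring double bonds. 10 = 4(2)+2, so the system is aromatic and both rings count as aromatic (quinoline).
Ring D has only sp³ atoms, so it is not fully conjugated — not aromatic (cyclohexane ring).
Ring E has only sp³ atoms, so it is not fully conjugated — not aromatic (cyclohexane ring).
Aromatic: A, B, C. Total: 3.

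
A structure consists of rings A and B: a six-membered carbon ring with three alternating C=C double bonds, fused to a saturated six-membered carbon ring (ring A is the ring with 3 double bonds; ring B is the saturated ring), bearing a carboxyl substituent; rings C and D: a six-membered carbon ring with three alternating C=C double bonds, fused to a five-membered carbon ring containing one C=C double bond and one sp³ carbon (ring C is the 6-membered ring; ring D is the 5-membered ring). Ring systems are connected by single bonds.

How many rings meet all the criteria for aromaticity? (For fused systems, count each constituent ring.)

2

Ring A is planar and fully conjugated; 3 ring double bonds give 6 π electrons. 6 = 4(1)+2, so ring A is aromatic (benzene ring).
Ring B has four sp³ carbons, so it is not fully conjugated — not aromatic (cyclohexane ring).
Ring C has a continuous p-orbital overlap around the ring; 3 ring double bonds give 6 π electrons. Since 6 = 4n+2 (n=1), ring C is aromatic (benzene ring).
Ring D has one sp³ carbon, so it is not fully conjugated — not aromatic (cyclopentene ring).
Aromatic: A, C. Total: 2.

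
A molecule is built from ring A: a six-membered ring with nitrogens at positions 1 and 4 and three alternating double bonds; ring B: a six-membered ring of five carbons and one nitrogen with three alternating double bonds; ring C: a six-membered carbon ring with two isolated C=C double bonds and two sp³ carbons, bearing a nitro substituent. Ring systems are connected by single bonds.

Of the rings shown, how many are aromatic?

Ring A is planar and fully conjugated; 3 ring double bonds give 6 π electrons. Since 6 = 4n+2 (n=1), ring A is aromatic (pyrazine).
Ring B has a continuous p-orbital overlap around the ring; 3 ring double bonds give 6 π electrons. Since 6 = 4n+2 (n=1), ring B is aromatic (pyridine).
Ring C has two sp³ carbons, so it is not fully conjugated — not aromatic (1,4-cyclohexadiene).
Aromatic: A, B. Total: 2.

2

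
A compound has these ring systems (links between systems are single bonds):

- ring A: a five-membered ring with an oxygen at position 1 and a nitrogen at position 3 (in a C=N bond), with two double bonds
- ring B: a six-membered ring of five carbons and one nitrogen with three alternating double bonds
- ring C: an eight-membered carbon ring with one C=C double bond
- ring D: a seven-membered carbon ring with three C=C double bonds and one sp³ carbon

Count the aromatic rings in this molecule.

2

Ring A is fully conjugated (every ring atom contributes a p orbital); 2 ring double bonds (4 π electrons) plus a heteroatom lone pair (2) give 6 π electrons. 6 = 4(1)+2, so ring A is aromatic (oxazole).
Ring B is fully conjugated (every ring atom contributes a p orbital); 3 ring double bonds give 6 π electrons. That satisfies 4n+2 with n=1, so ring B is aromatic (pyridine).
Ring C has six sp³ carbons, so it is not fully conjugated — not aromatic (cyclooctene).
Ring D has one sp³ carbon, so it is not fully conjugated — not aromatic (cycloheptatriene).
Aromatic: A, B. Total: 2.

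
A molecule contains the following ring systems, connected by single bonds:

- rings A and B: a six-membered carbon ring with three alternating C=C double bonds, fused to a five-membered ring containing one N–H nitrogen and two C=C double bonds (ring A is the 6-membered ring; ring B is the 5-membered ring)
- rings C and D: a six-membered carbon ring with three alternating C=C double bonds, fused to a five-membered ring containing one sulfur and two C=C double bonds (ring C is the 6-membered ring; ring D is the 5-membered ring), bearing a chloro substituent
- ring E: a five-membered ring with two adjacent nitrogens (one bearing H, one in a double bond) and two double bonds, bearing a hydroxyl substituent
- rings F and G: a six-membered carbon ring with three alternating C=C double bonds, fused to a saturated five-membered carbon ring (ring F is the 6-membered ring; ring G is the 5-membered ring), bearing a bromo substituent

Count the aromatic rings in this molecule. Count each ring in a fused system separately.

Rings A and B form a fused bicyclic system (with one N–H) with 9 sp² atoms and 10 π electrons from ring double bonds plus a heteroatom lone pair. 10 = 4(2)+2, so the system is aromatic and both rings count as aromatic (indole).
Rings C and D form a fused bicyclic system (with one sulfur) with 9 sp² atoms and 10 π electrons from ring double bonds plus a heteroatom lone pair. 10 = 4(2)+2, so the system is aromatic and both rings count as aromatic (benzothiophene).
Ring E is fully conjugated (every ring atom contributes a p orbital); 2 ring double bonds (4 π electrons) plus a heteroatom lone pair (2) give 6 π electrons. 6 = 4(1)+2, so ring E is aromatic (pyrazole).
Ring F is fully conjugated (every ring atom contributes a p orbital); 3 ring double bonds give 6 π electrons. That satisfies 4n+2 with n=1, so ring F is aromatic (benzene ring).
Ring G has three sp³ carbons, so it is not fully conjugated — not aromatic (cyclopentane ring).
Aromatic: A, B, C, D, E, F. Total: 6.

6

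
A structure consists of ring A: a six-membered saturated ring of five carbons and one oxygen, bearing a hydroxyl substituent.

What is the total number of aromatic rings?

0

Ring A has only sp³ atoms, so it is not fully conjugated — not aromatic (tetrahydropyran).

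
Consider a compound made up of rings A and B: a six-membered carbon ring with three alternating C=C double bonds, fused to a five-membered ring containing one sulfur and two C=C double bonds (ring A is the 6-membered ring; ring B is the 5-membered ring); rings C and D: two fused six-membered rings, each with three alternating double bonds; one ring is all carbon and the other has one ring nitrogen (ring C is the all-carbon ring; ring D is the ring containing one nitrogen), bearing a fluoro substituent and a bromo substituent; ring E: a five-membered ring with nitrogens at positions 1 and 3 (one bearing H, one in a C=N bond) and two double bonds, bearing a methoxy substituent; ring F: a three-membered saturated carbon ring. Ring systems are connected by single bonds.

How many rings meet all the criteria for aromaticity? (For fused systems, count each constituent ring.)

5

Rings A and B form a fused bicyclic system (with one sulfur) with 9 sp² atoms and 10 π electrons from ring double bonds plus a heteroatom lone pair. 10 = 4(2)+2, so the system is aromatic and both rings count as aromatic (benzothiophene).
Rings C and D form a fused bicyclic system (with one nitrogen) with 10 sp² atoms and 10 π electrons from ring double bonds. 10 = 4(2)+2, so the system is aromatic and both rings count as aromatic (quinoline).
Ring E is fully conjugated (every ring atom contributes a p orbital); 2 ring double bonds (4 π electrons) plus a heteroatom lone pair (2) give 6 π electrons. Since 6 = 4n+2 (n=1), ring E is aromatic (imidazole).
Ring F has only sp³ atoms, so it is not fully conjugated — not aromatic (cyclopropane).
Aromatic: A, B, C, D, E. Total: 5.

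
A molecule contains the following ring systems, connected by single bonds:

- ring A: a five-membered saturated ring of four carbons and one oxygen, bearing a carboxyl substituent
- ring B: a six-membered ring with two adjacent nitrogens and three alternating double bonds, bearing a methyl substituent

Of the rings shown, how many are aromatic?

Ring A has only sp³ atoms, so it is not fully conjugated — not aromatic (tetrahydrofuran).
Ring B is fully conjugated (every ring atom contributes a p orbital); 3 ring double bonds give 6 π electrons. Since 6 = 4n+2 (n=1), ring B is aromatic (pyridazine).
Aromatic: B. Total: 1.

1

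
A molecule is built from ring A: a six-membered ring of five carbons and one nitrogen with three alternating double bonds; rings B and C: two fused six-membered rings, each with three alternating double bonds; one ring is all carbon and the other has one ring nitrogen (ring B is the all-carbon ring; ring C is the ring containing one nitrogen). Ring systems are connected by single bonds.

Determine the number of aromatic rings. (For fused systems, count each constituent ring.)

Ring A is planar and fully conjugated; 3 ring double bonds give 6 π electrons. Since 6 = 4n+2 (n=1), ring A is aromatic (pyridine).
Rings B and C form a fused bicyclic system (with one nitrogen) with 10 sp² atoms and 10 π electrons from ring double bonds. 10 = 4(2)+2, so the system is aromatic and both rings count as aromatic (quinoline).
Aromatic: A, B, C. Total: 3.

3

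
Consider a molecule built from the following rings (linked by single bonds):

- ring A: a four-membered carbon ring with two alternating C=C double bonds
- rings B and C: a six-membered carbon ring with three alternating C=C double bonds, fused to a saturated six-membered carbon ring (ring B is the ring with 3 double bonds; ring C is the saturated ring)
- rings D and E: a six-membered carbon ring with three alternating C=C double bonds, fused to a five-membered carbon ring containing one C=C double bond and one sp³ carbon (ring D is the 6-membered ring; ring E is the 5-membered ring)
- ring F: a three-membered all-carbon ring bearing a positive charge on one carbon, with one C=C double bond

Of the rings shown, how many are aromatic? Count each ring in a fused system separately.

3

Ring A has only sp² ring atoms; a planar conformation would have a fully conjugated π system of 4 electrons. But 4 = 4(1), which is 4n not 4n+2, so ring A is not aromatic (cyclobutadiene) — cyclobutadiene is antiaromatic and distorts to a rectangle.
Ring B is fully conjugated (every ring atom contributes a p orbital); 3 ring double bonds give 6 π electrons. Since 6 = 4n+2 (n=1), ring B is aromatic (benzene ring).
Ring C has four sp³ carbons, so it is not fully conjugated — not aromatic (cyclohexane ring).
Ring D has a continuous p-orbital overlap around the ring; 3 ring double bonds give 6 π electrons. 6 = 4(1)+2, so ring D is aromatic (benzene ring).
Ring E has one sp³ carbon, so it is not fully conjugated — not aromatic (cyclopentene ring).
Ring F is fully conjugated (every ring atom contributes a p orbital); 1 ring double bond (2 π electrons) plus the carbocation's empty p orbital (0, but keeps the ring conjugated) give 2 π electrons. 2 = 4(0)+2, so ring F is aromatic (cyclopropenyl cation).
Aromatic: B, D, F. Total: 3.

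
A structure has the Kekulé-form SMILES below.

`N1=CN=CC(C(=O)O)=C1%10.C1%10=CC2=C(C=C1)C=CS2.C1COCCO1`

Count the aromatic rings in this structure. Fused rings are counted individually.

The SMILES encodes a six-membered ring with nitrogens at positions 1 and 3 and three alternating double bonds; a six-membered carbon ring with three alternating C=C double bonds, fused to a five-membered ring containing one sulfur and two C=C double bonds; a six-membered saturated ring with oxygens at positions 1 and 4.
The 6-membered ring with two nitrogens (1,3) is fully conjugated (every ring atom contributes a p orbital); 3 ring double bonds give 6 π electrons. That satisfies 4n+2 with n=1, so it is aromatic (pyrimidine).
The fused 6/5-membered bicyclic (with one sulfur) is a single π system with 9 sp² atoms and 10 π electrons from ring double bonds plus a heteroatom lone pair. 10 = 4(2)+2, so the system is aromatic and both rings count as aromatic (benzothiophene).
The 6-membered ring with two oxygens (1,4) has only sp³ atoms, so it is not fully conjugated — not aromatic (1,4-dioxane).
3 of the 4 rings are aromatic. Total: 3.

3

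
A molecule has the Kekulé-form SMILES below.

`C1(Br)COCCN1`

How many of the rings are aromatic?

The SMILES encodes a six-membered saturated ring with an oxygen and an N–H nitrogen at positions 1 and 4.
The 6-membered ring with one oxygen and one N–H (1,4) has only sp³ atoms, so it is not fully conjugated — not aromatic (morpholine).

0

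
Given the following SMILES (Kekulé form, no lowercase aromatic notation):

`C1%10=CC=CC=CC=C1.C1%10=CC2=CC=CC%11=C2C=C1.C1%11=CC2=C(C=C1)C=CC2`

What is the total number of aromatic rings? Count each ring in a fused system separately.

3

The SMILES encodes an eight-membered carbon ring with four alternating C=C double bonds; two fused six-membered carbon rings, each with three alternating C=C double bonds; a six-membered carbon ring with three alternating C=C double bonds, fused to a five-membered carbon ring containing one C=C double bond and one sp³ carbon.
The 8-membered ring has only sp² ring atoms; a planar conformation would have a fully conjugated π system of 8 electrons. But 8 = 4(2), which is 4n not 4n+2, so it is not aromatic (cyclooctatetraene) — cyclooctatetraene distorts into a non-planar tub to avoid antiaromaticity.
The fused 6/6-membered bicyclic is a single π system with 10 sp² atoms and 10 π electrons from ring double bonds. 10 = 4(2)+2, so the system is aromatic and both rings count as aromatic (naphthalene).
The 6-membered ring has a continuous p-orbital overlap around the ring; 3 ring double bonds give 6 π electrons. That satisfies 4n+2 with n=1, so it is aromatic (benzene ring).
The 5-membered ring has one sp³ carbon, so it is not fully conjugated — not aromatic (cyclopentene ring).
3 of the 5 rings are aromatic. Total: 3.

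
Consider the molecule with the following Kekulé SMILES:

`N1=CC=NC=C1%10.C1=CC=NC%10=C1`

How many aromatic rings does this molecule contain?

2

The SMILES encodes a six-membered ring with nitrogens at positions 1 and 4 and three alternating double bonds; a six-membered ring of five carbons and one nitrogen with three alternating double bonds.
The 6-membered ring with two nitrogens (1,4) is planar and fully conjugated; 3 ring double bonds give 6 π electrons. Since 6 = 4n+2 (n=1), it is aromatic (pyrazine).
The 6-membered ring with one nitrogen has a continuous p-orbital overlap around the ring; 3 ring double bonds give 6 π electrons. That satisfies 4n+2 with n=1, so it is aromatic (pyridine).
2 of the 2 rings are aromatic. Total: 2.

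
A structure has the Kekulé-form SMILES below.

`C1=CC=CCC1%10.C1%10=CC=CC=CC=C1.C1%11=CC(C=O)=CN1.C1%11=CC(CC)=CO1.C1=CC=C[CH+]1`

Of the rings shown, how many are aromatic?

The SMILES encodes a six-membered carbon ring with two conjugated C=C double bonds and two sp³ carbons; an eight-membered carbon ring with four alternating C=C double bonds; a five-membered ring of four carbons and one nitrogen bearing a hydrogen, with two C=C double bonds; a five-membered ring of four carbons and one oxygen, with two C=C double bonds; a five-membered all-carbon ring bearing a positive charge on one carbon, with two C=C double bonds.
The 6-membered ring has two sp³ carbons, so it is not fully conjugated — not aromatic (1,3-cyclohexadiene).
The 8-membered ring has only sp² ring atoms; a planar conformation would have a fully conjugated π system of 8 electrons. But 8 = 4(2), which is 4n not 4n+2, so it is not aromatic (cyclooctatetraene) — cyclooctatetraene distorts into a non-planar tub to avoid antiaromaticity.
The 5-membered ring with one N–H is fully conjugated (every ring atom contributes a p orbital); 2 ring double bonds (4 π electrons) plus a heteroatom lone pair (2) give 6 π electrons. Since 6 = 4n+2 (n=1), it is aromatic (pyrrole).
The 5-membered ring with one oxygen has a continuous p-orbital overlap around the ring; 2 ring double bonds (4 π electrons) plus a heteroatom lone pair (2) give 6 π electrons. That satisfies 4n+2 with n=1, so it is aromatic (furan).
The 5-membered ring has only sp² ring atoms; a planar conformation would have a fully conjugated π system of 4 electrons. But 4 = 4(1), which is 4n not 4n+2, so it is not aromatic (cyclopentadienyl cation).
2 of the 5 rings are aromatic. Total: 2.

2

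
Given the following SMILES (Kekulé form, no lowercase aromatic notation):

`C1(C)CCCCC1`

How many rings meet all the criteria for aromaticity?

The SMILES encodes a six-membered saturated carbon ring.
The 6-membered ring has only sp³ atoms, so it is not fully conjugated — not aromatic (cyclohexane).

0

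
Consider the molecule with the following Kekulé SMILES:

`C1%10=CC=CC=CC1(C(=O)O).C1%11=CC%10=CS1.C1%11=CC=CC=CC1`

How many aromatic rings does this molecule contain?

1

The SMILES encodes a seven-membered carbon ring with three C=C double bonds and one sp³ carbon; a five-membered ring of four carbons and one sulfur, with two C=C double bonds; a seven-membered carbon ring with three C=C double bonds and one sp³ carbon.
The 7-membered ring has one sp³ carbon, so it is not fully conjugated — not aromatic (cycloheptatriene).
The 5-membered ring with one sulfur has a continuous p-orbital overlap around the ring; 2 ring double bonds (4 π electrons) plus a heteroatom lone pair (2) give 6 π electrons. That satisfies 4n+2 with n=1, so it is aromatic (thiophene).
The second 7-membered ring has one sp³ carbon, so it is not fully conjugated — not aromatic (cycloheptatriene).
1 of the 3 rings is aromatic. Total: 1.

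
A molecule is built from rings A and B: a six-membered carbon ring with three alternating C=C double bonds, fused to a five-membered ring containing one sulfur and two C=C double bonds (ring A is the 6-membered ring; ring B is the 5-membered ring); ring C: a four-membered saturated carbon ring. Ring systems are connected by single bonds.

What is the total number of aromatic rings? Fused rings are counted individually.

Rings A and B form a fused bicyclic system (with one sulfur) with 9 sp² atoms and 10 π electrons from ring double bonds plus a heteroatom lone pair. 10 = 4(2)+2, so the system is aromatic and both rings count as aromatic (benzothiophene).
Ring C has only sp³ atoms, so it is not fully conjugated — not aromatic (cyclobutane).
Aromatic: A, B. Total: 2.

2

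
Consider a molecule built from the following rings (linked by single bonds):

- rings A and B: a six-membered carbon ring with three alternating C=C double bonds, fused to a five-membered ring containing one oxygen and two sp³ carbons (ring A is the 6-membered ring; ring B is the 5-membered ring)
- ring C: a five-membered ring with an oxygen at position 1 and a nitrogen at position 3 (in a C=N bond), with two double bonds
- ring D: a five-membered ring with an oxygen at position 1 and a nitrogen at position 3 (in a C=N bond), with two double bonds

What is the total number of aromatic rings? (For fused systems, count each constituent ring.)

Ring A is planar and fully conjugated; 3 ring double bonds give 6 π electrons. Since 6 = 4n+2 (n=1), ring A is aromatic (benzene ring).
Ring B has two sp³ carbons, so it is not fully conjugated — not aromatic (oxolane ring).
Ring C is fully conjugated (every ring atom contributes a p orbital); 2 ring double bonds (4 π electrons) plus a heteroatom lone pair (2) give 6 π electrons. That satisfies 4n+2 with n=1, so ring C is aromatic (oxazole).
Ring D has a continuous p-orbital overlap around the ring; 2 ring double bonds (4 π electrons) plus a heteroatom lone pair (2) give 6 π electrons. 6 = 4(1)+2, so ring D is aromatic (oxazole).
Aromatic: A, C, D. Total: 3.

3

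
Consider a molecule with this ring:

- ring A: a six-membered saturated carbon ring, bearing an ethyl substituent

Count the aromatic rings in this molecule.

0

Ring A has only sp³ atoms, so it is not fully conjugated — not aromatic (cyclohexane).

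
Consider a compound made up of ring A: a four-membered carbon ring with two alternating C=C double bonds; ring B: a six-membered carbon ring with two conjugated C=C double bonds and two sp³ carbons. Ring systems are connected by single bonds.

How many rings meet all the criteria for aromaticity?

0

Ring A has only sp² ring atoms; a planar conformation would have a fully conjugated π system of 4 electrons. But 4 = 4(1), which is 4n not 4n+2, so ring A is not aromatic (cyclobutadiene) — cyclobutadiene is antiaromatic and distorts to a rectangle.
Ring B has two sp³ carbons, so it is not fully conjugated — not aromatic (1,3-cyclohexadiene).
No ring is aromatic. Total: 0.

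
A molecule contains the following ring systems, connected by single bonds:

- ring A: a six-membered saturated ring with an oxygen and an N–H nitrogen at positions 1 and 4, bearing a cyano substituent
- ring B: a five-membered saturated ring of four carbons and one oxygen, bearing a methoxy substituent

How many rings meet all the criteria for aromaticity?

0

Ring A has only sp³ atoms, so it is not fully conjugated — not aromatic (morpholine).
Ring B has only sp³ atoms, so it is not fully conjugated — not aromatic (tetrahydrofuran).
No ring is aromatic. Total: 0.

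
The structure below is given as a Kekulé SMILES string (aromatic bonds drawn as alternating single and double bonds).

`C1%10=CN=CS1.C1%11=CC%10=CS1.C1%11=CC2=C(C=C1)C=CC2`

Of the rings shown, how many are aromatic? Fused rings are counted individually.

The SMILES encodes a five-membered ring with a sulfur at position 1 and a nitrogen at position 3 (in a C=N bond), with two double bonds; a five-membered ring of four carbons and one sulfur, with two C=C double bonds; a six-membered carbon ring with three alternating C=C double bonds, fused to a five-membered carbon ring containing one C=C double bond and one sp³ carbon.
The 5-membered ring with one sulfur and one =N– is planar and fully conjugated; 2 ring double bonds (4 π electrons) plus a heteroatom lone pair (2) give 6 π electrons. Since 6 = 4n+2 (n=1), it is aromatic (thiazole).
The 5-membered ring with one sulfur has a continuous p-orbital overlap around the ring; 2 ring double bonds (4 π electrons) plus a heteroatom lone pair (2) give 6 π electrons. Since 6 = 4n+2 (n=1), it is aromatic (thiophene).
The 6-membered ring has a continuous p-orbital overlap around the ring; 3 ring double bonds give 6 π electrons. 6 = 4(1)+2, so it is aromatic (benzene ring).
The 5-membered ring has one sp³ carbon, so it is not fully conjugated — not aromatic (cyclopentene ring).
3 of the 4 rings are aromatic. Total: 3.

3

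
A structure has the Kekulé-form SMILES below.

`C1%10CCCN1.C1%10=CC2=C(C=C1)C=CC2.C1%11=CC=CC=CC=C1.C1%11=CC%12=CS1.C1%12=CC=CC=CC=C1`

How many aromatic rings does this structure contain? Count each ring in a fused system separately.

2

The SMILES encodes a five-membered saturated ring of four carbons and one N–H nitrogen; a six-membered carbon ring with three alternating C=C double bonds, fused to a five-membered carbon ring containing one C=C double bond and one sp³ carbon; an eight-membered carbon ring with four alternating C=C double bonds; a five-membered ring of four carbons and one sulfur, with two C=C double bonds; an eight-membered carbon ring with four alternating C=C double bonds.
The 5-membered ring with one N–H has only sp³ atoms, so it is not fully conjugated — not aromatic (pyrrolidine).
The 6-membered ring is fully conjugated (every ring atom contributes a p orbital); 3 ring double bonds give 6 π electrons. 6 = 4(1)+2, so it is aromatic (benzene ring).
The 5-membered ring has one sp³ carbon, so it is not fully conjugated — not aromatic (cyclopentene ring).
The 8-membered ring has only sp² ring atoms; a planar conformation would have a fully conjugated π system of 8 electrons. But 8 = 4(2), which is 4n not 4n+2, so it is not aromatic (cyclooctatetraene) — cyclooctatetraene distorts into a non-planar tub to avoid antiaromaticity.
The 5-membered ring with one sulfur is fully conjugated (every ring atom contributes a p orbital); 2 ring double bonds (4 π electrons) plus a heteroatom lone pair (2) give 6 π electrons. Since 6 = 4n+2 (n=1), it is aromatic (thiophene).
The second 8-membered ring has only sp² ring atoms; a planar conformation would have a fully conjugated π system of 8 electrons. But 8 = 4(2), which is 4n not 4n+2, so it is not aromatic (cyclooctatetraene) — cyclooctatetraene distorts into a non-planar tub to avoid antiaromaticity.
2 of the 6 rings are aromatic. Total: 2.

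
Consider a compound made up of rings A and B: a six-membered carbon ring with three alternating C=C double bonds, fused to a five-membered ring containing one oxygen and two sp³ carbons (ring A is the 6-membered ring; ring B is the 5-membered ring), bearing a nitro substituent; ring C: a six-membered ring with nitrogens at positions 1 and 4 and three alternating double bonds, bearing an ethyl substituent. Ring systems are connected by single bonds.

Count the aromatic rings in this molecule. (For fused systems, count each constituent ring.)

2

Ring A is fully conjugated (every ring atom contributes a p orbital); 3 ring double bonds give 6 π electrons. Since 6 = 4n+2 (n=1), ring A is aromatic (benzene ring).
Ring B has two sp³ carbons, so it is not fully conjugated — not aromatic (oxolane ring).
Ring C has a continuous p-orbital overlap around the ring; 3 ring double bonds give 6 π electrons. 6 = 4(1)+2, so ring C is aromatic (pyrazine).
Aromatic: A, C. Total: 2.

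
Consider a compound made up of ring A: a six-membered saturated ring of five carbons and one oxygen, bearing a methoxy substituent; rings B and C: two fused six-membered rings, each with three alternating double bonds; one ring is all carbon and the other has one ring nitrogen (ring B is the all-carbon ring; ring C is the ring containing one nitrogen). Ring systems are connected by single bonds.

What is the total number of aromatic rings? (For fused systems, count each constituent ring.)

2

Ring A has only sp³ atoms, so it is not fully conjugated — not aromatic (tetrahydropyran).
Rings B and C form a fused bicyclic system (with one nitrogen) with 10 sp² atoms and 10 π electrons from ring double bonds. 10 = 4(2)+2, so the system is aromatic and both rings count as aromatic (quinoline).
Aromatic: B, C. Total: 2.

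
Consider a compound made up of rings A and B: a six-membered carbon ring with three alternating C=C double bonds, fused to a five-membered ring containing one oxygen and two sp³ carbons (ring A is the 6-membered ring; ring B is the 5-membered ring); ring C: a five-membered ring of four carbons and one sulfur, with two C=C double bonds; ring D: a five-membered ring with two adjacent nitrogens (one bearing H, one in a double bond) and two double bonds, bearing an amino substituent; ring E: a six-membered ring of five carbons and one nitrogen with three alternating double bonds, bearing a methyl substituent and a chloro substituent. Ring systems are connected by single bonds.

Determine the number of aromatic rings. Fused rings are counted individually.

Ring A is fully conjugated (every ring atom contributes a p orbital); 3 ring double bonds give 6 π electrons. That satisfies 4n+2 with n=1, so ring A is aromatic (benzene ring).
Ring B has two sp³ carbons, so it is not fully conjugated — not aromatic (oxolane ring).
Ring C has a continuous p-orbital overlap around the ring; 2 ring double bonds (4 π electrons) plus a heteroatom lone pair (2) give 6 π electrons. 6 = 4(1)+2, so ring C is aromatic (thiophene).
Ring D has a continuous p-orbital overlap around the ring; 2 ring double bonds (4 π electrons) plus a heteroatom lone pair (2) give 6 π electrons. Since 6 = 4n+2 (n=1), ring D is aromatic (pyrazole).
Ring E has a continuous p-orbital overlap around the ring; 3 ring double bonds give 6 π electrons. That satisfies 4n+2 with n=1, so ring E is aromatic (pyridine).
Aromatic: A, C, D, E. Total: 4.

4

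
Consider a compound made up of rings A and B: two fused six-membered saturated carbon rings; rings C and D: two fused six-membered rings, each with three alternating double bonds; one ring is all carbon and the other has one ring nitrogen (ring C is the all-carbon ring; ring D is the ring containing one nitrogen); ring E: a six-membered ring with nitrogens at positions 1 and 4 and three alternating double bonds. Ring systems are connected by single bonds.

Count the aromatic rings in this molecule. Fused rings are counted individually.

3

Ring A has only sp³ atoms, so it is not fully conjugated — not aromatic (cyclohexane ring).
Ring B has only sp³ atoms, so it is not fully conjugated — not aromatic (cyclohexane ring).
Rings C and D form a fused bicyclic system (with one nitrogen) with 10 sp² atoms and 10 π electrons from ring double bonds. 10 = 4(2)+2, so the system is aromatic and both rings count as aromatic (quinoline).
Ring E is fully conjugated (every ring atom contributes a p orbital); 3 ring double bonds give 6 π electrons. Since 6 = 4n+2 (n=1), ring E is aromatic (pyrazine).
Aromatic: C, D, E. Total: 3.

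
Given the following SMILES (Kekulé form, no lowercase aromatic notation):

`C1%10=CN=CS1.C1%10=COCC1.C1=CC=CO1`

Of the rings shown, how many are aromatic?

2

The SMILES encodes a five-membered ring with a sulfur at position 1 and a nitrogen at position 3 (in a C=N bond), with two double bonds; a five-membered ring of four carbons and one oxygen, with one C=C double bond and two sp³ carbons; a five-membered ring of four carbons and one oxygen, with two C=C double bonds.
The 5-membered ring with one sulfur and one =N– has a continuous p-orbital overlap around the ring; 2 ring double bonds (4 π electrons) plus a heteroatom lone pair (2) give 6 π electrons. That satisfies 4n+2 with n=1, so it is aromatic (thiazole).
The 5-membered ring with one oxygen has two sp³ carbons, so it is not fully conjugated — not aromatic (2,3-dihydrofuran).
The second 5-membered ring with one oxygen has a continuous p-orbital overlap around the ring; 2 ring double bonds (4 π electrons) plus a heteroatom lone pair (2) give 6 π electrons. That satisfies 4n+2 with n=1, so it is aromatic (furan).
2 of the 3 rings are aromatic. Total: 2.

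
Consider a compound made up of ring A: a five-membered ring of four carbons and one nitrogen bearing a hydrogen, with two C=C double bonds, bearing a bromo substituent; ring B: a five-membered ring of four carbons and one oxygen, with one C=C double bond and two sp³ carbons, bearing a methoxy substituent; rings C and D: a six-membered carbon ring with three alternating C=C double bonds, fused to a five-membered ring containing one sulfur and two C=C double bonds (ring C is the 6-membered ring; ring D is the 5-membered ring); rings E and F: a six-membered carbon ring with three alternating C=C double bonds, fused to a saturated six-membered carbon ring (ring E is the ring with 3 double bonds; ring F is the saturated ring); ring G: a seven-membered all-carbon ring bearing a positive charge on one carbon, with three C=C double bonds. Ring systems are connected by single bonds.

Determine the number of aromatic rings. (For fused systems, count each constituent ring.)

5

Ring A is planar and fully conjugated; 2 ring double bonds (4 π electrons) plus a heteroatom lone pair (2) give 6 π electrons. Since 6 = 4n+2 (n=1), ring A is aromatic (pyrrole).
Ring B has two sp³ carbons, so it is not fully conjugated — not aromatic (2,3-dihydrofuran).
Rings C and D form a fused bicyclic system (with one sulfur) with 9 sp² atoms and 10 π electrons from ring double bonds plus a heteroatom lone pair. 10 = 4(2)+2, so the system is aromatic and both rings count as aromatic (benzothiophene).
Ring E is fully conjugated (every ring atom contributes a p orbital); 3 ring double bonds give 6 π electrons. 6 = 4(1)+2, so ring E is aromatic (benzene ring).
Ring F has four sp³ carbons, so it is not fully conjugated — not aromatic (cyclohexane ring).
Ring G is planar and fully conjugated; 3 ring double bonds (6 π electrons) plus the carbocation's empty p orbital (0, but keeps the ring conjugated) give 6 π electrons. 6 = 4(1)+2, so ring G is aromatic (tropylium cation).
Aromatic: A, C, D, E, G. Total: 5.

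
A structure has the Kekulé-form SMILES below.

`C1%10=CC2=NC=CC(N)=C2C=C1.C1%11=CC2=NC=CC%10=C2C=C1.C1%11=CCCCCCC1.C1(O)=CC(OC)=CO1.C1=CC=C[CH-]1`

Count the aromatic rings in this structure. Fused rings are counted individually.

The SMILES encodes two fused six-membered rings, each with three alternating double bonds; one ring is all carbon and the other has one ring nitrogen; two fused six-membered rings, each with three alternating double bonds; one ring is all carbon and the other has one ring nitrogen; an eight-membered carbon ring with one C=C double bond; a five-membered ring of four carbons and one oxygen, with two C=C double bonds; a five-membered all-carbon ring bearing a negative charge on one carbon, with two C=C double bonds.
The fused 6/6-membered bicyclic (with one nitrogen) is a single π system with 10 sp² atoms and 10 π electrons from ring double bonds. 10 = 4(2)+2, so the system is aromatic and both rings count as aromatic (quinoline).
The fused 6/6-membered bicyclic (with one nitrogen) is a single π system with 10 sp² atoms and 10 π electrons from ring double bonds. 10 = 4(2)+2, so the system is aromatic and both rings count as aromatic (quinoline).
The 8-membered ring has six sp³ carbons, so it is not fully conjugated — not aromatic (cyclooctene).
The 5-membered ring with one oxygen is fully conjugated (every ring atom contributes a p orbital); 2 ring double bonds (4 π electrons) plus a heteroatom lone pair (2) give 6 π electrons. Since 6 = 4n+2 (n=1), it is aromatic (furan).
The 5-membered ring has a continuous p-orbital overlap around the ring; 2 ring double bonds (4 π electrons) plus the carbanion lone pair (2) give 6 π electrons. That satisfies 4n+2 with n=1, so it is aromatic (cyclopentadienyl anion).
6 of the 7 rings are aromatic. Total: 6.

6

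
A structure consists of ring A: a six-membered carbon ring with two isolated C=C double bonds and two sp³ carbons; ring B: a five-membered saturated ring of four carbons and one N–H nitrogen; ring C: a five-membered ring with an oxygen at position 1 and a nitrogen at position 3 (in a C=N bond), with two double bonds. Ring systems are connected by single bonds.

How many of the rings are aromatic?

Ring A has two sp³ carbons, so it is not fully conjugated — not aromatic (1,4-cyclohexadiene).
Ring B has only sp³ atoms, so it is not fully conjugated — not aromatic (pyrrolidine).
Ring C is planar and fully conjugated; 2 ring double bonds (4 π electrons) plus a heteroatom lone pair (2) give 6 π electrons. 6 = 4(1)+2, so ring C is aromatic (oxazole).
Aromatic: C. Total: 1.

1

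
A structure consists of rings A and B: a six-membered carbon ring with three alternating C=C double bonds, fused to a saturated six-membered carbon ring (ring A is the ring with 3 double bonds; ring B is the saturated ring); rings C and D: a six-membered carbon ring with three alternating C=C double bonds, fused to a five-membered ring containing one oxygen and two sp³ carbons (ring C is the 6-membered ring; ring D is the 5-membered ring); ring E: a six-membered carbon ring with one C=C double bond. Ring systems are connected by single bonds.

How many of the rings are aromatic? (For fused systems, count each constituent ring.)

2

Ring A is fully conjugated (every ring atom contributes a p orbital); 3 ring double bonds give 6 π electrons. 6 = 4(1)+2, so ring A is aromatic (benzene ring).
Ring B has four sp³ carbons, so it is not fully conjugated — not aromatic (cyclohexane ring).
Ring C has a continuous p-orbital overlap around the ring; 3 ring double bonds give 6 π electrons. That satisfies 4n+2 with n=1, so ring C is aromatic (benzene ring).
Ring D has two sp³ carbons, so it is not fully conjugated — not aromatic (oxolane ring).
Ring E has four sp³ carbons, so it is not fully conjugated — not aromatic (cyclohexene).
Aromatic: A, C. Total: 2.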